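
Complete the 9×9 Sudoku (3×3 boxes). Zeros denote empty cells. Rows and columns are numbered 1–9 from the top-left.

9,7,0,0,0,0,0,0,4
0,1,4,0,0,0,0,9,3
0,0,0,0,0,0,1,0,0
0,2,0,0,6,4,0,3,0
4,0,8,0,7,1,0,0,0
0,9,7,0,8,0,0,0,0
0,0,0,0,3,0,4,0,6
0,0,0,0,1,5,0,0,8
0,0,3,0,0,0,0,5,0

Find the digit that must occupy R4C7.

R1C4 = 1 (hidden single in row 1).
R1C6 = 3 (hidden single in row 1).
R6C6 = 2 (sole candidate).
R4C7 = 8: in row 4, 8 can only go here (every other open cell in that row sees an 8).

8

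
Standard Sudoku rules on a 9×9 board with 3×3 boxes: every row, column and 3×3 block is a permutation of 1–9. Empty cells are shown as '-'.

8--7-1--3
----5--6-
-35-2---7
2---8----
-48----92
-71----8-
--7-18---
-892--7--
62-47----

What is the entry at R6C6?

2

R7C2 = 5 (sole candidate).
R9C3 = 3 (sole candidate).
R4C3 = 6 (sole candidate).
R7C1 = 4 (sole candidate).
R8C1 = 1 (sole candidate).
R3C1 = 9 (sole candidate).
R4C2 = 9 (sole candidate).
R1C2 = 6 (sole candidate).
R2C1 = 7 (sole candidate).
R2C2 = 1 (sole candidate).
R5C6 = 7 (hidden single in row 5).
R4C8 = 7 (hidden single in row 4).
R6C6 = 2: in row 6, 2 can only go here (every other open cell in that row sees a 2).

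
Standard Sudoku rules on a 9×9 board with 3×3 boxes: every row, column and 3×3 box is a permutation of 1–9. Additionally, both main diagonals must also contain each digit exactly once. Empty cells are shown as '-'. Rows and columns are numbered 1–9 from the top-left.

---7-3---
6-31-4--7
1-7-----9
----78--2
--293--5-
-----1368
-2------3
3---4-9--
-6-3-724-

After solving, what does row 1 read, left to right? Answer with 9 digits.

254793816

row 2, column 8 = 2 (sole candidate).
row 5, column 6 = 6 (sole candidate).
row 8, column 8 = 8 (sole candidate).
row 9, column 9 = 5 (sole candidate).
row 1, column 8 = 1: row 1 has {3,7}; col 8 has {2,4,5,6,8}; box has {2,7,9} → only 1 remains.
row 2, column 2 = 9 (sole candidate).
row 3, column 8 = 3 (sole candidate).
row 4, column 4 = 4 (sole candidate).
row 4, column 7 = 1 (sole candidate).
row 4, column 8 = 9 (sole candidate).
row 5, column 9 = 4 (sole candidate).
row 6, column 4 = 5 (sole candidate).
row 6, column 5 = 2 (sole candidate).
row 7, column 7 = 6 (sole candidate).
row 7, column 8 = 7 (sole candidate).
row 8, column 9 = 1 (sole candidate).
row 9, column 1 = 9 (sole candidate).
row 1, column 1 = 2: row 1 has {1,3,7}; col 1 has {1,3,6,9}; box has {1,3,6,7,9}; main diagonal has {1,3,4,5,6,7,8,9} → only 2 remains.
row 1, column 9 = 6: row 1 has {1,2,3,7}; col 9 has {1,2,3,4,5,7,8,9}; box has {1,2,3,7,9}; anti-diagonal has {2,3,5,8,9} → only 6 remains.
row 3, column 7 = 4 (sole candidate).
row 4, column 1 = 5 (sole candidate).
row 4, column 2 = 3 (sole candidate).
row 4, column 3 = 6 (sole candidate).
row 5, column 7 = 7 (sole candidate).
row 7, column 3 = 1 (sole candidate).
row 7, column 4 = 8 (sole candidate).
row 8, column 2 = 7 (sole candidate).
row 8, column 3 = 5 (sole candidate).
row 8, column 6 = 2 (sole candidate).
row 9, column 3 = 8 (sole candidate).
row 9, column 5 = 1 (sole candidate).
row 1, column 3 = 4: row 1 has {1,2,3,6,7}; col 3 has {1,2,3,5,6,7,8}; box has {1,2,3,6,7,9} → only 4 remains.
row 3, column 6 = 5 (sole candidate).
row 5, column 1 = 8 (sole candidate).
row 5, column 2 = 1 (sole candidate).
row 6, column 2 = 4 (sole candidate).
row 6, column 3 = 9 (sole candidate).
row 7, column 1 = 4 (sole candidate).
row 7, column 6 = 9 (sole candidate).
row 8, column 4 = 6 (sole candidate).
row 2, column 5 = 8 (sole candidate).
row 2, column 7 = 5 (sole candidate).
row 3, column 2 = 8 (sole candidate).
row 3, column 4 = 2 (sole candidate).
row 3, column 5 = 6 (sole candidate).
row 6, column 1 = 7 (sole candidate).
row 7, column 5 = 5 (sole candidate).
row 1, column 2 = 5: row 1 has {1,2,3,4,6,7}; col 2 has {1,2,3,4,6,7,8,9}; box has {1,2,3,4,6,7,8,9} → only 5 remains.
row 1, column 5 = 9: row 1 has {1,2,3,4,5,6,7}; col 5 has {1,2,3,4,5,6,7,8}; box has {1,2,3,4,5,6,7,8} → only 9 remains.
row 1, column 7 = 8: row 1 has {1,2,3,4,5,6,7,9}; col 7 has {1,2,3,4,5,6,7,9}; box has {1,2,3,4,5,6,7,9} → only 8 remains.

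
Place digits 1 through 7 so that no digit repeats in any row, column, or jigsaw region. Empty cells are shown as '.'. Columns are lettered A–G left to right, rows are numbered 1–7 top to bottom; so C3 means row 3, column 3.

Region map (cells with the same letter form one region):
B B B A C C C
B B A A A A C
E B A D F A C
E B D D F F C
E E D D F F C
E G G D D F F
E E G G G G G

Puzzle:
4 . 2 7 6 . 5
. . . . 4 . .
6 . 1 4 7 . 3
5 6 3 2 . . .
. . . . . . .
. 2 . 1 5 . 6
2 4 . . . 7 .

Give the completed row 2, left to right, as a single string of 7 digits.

F1 = 1 (sole candidate).
B3 = 5 (sole candidate).
F3 = 2 (sole candidate).
E4 = 1 (sole candidate).
F4 = 4 (sole candidate).
G4 = 7 (sole candidate).
D5 = 6 (sole candidate).
C6 = 4 (sole candidate).
F6 = 3 (sole candidate).
E7 = 3 (sole candidate).
G7 = 1 (sole candidate).
B1 = 3 (sole candidate).
G2 = 2: row 2 has {4}; col 7 has {1,3,5,6,7}; region has {1,3,5,6,7} → only 2 remains.
C5 = 7 (sole candidate).
E5 = 2 (sole candidate).
F5 = 5 (sole candidate).
G5 = 4 (sole candidate).
A6 = 7 (sole candidate).
D7 = 5 (sole candidate).
A2 = 1: row 2 has {2,4}; col 1 has {2,4,5,6,7}; region has {2,3,4,5,6} → only 1 remains.
B2 = 7: row 2 has {1,2,4}; col 2 has {2,3,4,5,6}; region has {1,2,3,4,5,6} → only 7 remains.
D2 = 3: row 2 has {1,2,4,7}; col 4 has {1,2,4,5,6,7}; region has {1,2,4,7} → only 3 remains.
F2 = 6: row 2 has {1,2,3,4,7}; col 6 has {1,2,3,4,5,7}; region has {1,2,3,4,7} → only 6 remains.
A5 = 3 (sole candidate).
B5 = 1 (sole candidate).
C7 = 6 (sole candidate).
C2 = 5: row 2 has {1,2,3,4,6,7}; col 3 has {1,2,3,4,6,7}; region has {1,2,3,4,6,7} → only 5 remains.

1753462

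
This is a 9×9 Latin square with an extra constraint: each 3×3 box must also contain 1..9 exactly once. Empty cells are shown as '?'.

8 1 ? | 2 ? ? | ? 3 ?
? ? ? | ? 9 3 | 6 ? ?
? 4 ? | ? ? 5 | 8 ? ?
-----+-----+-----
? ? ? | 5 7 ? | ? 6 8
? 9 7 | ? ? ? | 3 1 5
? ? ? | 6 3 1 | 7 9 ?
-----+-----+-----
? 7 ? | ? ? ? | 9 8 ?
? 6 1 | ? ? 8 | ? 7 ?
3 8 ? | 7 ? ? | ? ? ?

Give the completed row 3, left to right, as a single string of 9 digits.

943165827

row 3, column 4 = 1: row 3 has {4,5,8}; col 4 has {2,5,6,7}; box has {2,3,5,9} → only 1 remains.
row 3, column 5 = 6: row 3 has {1,4,5,8}; col 5 has {3,7,9}; box has {1,2,3,5,9} → only 6 remains.
row 3, column 8 = 2: row 3 has {1,4,5,6,8}; col 8 has {1,3,6,7,8,9}; box has {3,6,8} → only 2 remains.
row 1, column 5 = 4: row 1 has {1,2,3,8}; col 5 has {3,6,7,9}; box has {1,2,3,5,6,9} → only 4 remains.
row 1, column 6 = 7: row 1 has {1,2,3,4,8}; col 6 has {1,3,5,8}; box has {1,2,3,4,5,6,9} → only 7 remains.
row 1, column 7 = 5: row 1 has {1,2,3,4,7,8}; col 7 has {3,6,7,8,9}; box has {2,3,6,8} → only 5 remains.
row 1, column 9 = 9: row 1 has {1,2,3,4,5,7,8}; col 9 has {5,8}; box has {2,3,5,6,8} → only 9 remains.
row 2, column 4 = 8: row 2 has {3,6,9}; col 4 has {1,2,5,6,7}; box has {1,2,3,4,5,6,7,9} → only 8 remains.
row 2, column 8 = 4: row 2 has {3,6,8,9}; col 8 has {1,2,3,6,7,8,9}; box has {2,3,5,6,8,9} → only 4 remains.
row 3, column 9 = 7: row 3 has {1,2,4,5,6,8}; col 9 has {5,8,9}; box has {2,3,4,5,6,8,9} → only 7 remains.
row 5, column 4 = 4: row 5 has {1,3,5,7,9}; col 4 has {1,2,5,6,7,8}; box has {1,3,5,6,7} → only 4 remains.
row 5, column 6 = 2: row 5 has {1,3,4,5,7,9}; col 6 has {1,3,5,7,8}; box has {1,3,4,5,6,7} → only 2 remains.
row 7, column 4 = 3: row 7 has {7,8,9}; col 4 has {1,2,4,5,6,7,8}; box has {7,8} → only 3 remains.
row 8, column 4 = 9: row 8 has {1,6,7,8}; col 4 has {1,2,3,4,5,6,7,8}; box has {3,7,8} → only 9 remains.
row 9, column 8 = 5: row 9 has {3,7,8}; col 8 has {1,2,3,4,6,7,8,9}; box has {7,8,9} → only 5 remains.
row 1, column 3 = 6: row 1 has {1,2,3,4,5,7,8,9}; col 3 has {1,7}; box has {1,4,8} → only 6 remains.
row 2, column 9 = 1: row 2 has {3,4,6,8,9}; col 9 has {5,7,8,9}; box has {2,3,4,5,6,7,8,9} → only 1 remains.
row 3, column 1 = 9: row 3 has {1,2,4,5,6,7,8}; col 1 has {3,8}; box has {1,4,6,8} → only 9 remains.
row 3, column 3 = 3: row 3 has {1,2,4,5,6,7,8,9}; col 3 has {1,6,7}; box has {1,4,6,8,9} → only 3 remains.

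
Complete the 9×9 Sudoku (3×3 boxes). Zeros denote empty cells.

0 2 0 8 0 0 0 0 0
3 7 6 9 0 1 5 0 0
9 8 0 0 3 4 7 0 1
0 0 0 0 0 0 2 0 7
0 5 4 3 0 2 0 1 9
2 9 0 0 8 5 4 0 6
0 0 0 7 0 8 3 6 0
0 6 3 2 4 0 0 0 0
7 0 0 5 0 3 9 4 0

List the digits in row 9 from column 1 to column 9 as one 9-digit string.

712563948

R1C7 = 6: row 1 has {2,8}; col 7 has {2,3,4,5,7,9}; box has {1,5,7} → only 6 remains.
R2C5 = 2: row 2 has {1,3,5,6,7,9}; col 5 has {3,4,8}; box has {1,3,4,8,9} → only 2 remains.
R2C8 = 8: row 2 has {1,2,3,5,6,7,9}; col 8 has {1,4,6}; box has {1,5,6,7} → only 8 remains.
R2C9 = 4: row 2 has {1,2,3,5,6,7,8,9}; col 9 has {1,6,7,9}; box has {1,5,6,7,8} → only 4 remains.
R3C3 = 5: row 3 has {1,3,4,7,8,9}; col 3 has {3,4,6}; box has {2,3,6,7,8,9} → only 5 remains.
R3C4 = 6: row 3 has {1,3,4,5,7,8,9}; col 4 has {2,3,5,7,8,9}; box has {1,2,3,4,8,9} → only 6 remains.
R3C8 = 2: row 3 has {1,3,4,5,6,7,8,9}; col 8 has {1,4,6,8}; box has {1,4,5,6,7,8} → only 2 remains.
R5C7 = 8: row 5 has {1,2,3,4,5,9}; col 7 has {2,3,4,5,6,7,9}; box has {1,2,4,6,7,9} → only 8 remains.
R6C4 = 1: row 6 has {2,4,5,6,8,9}; col 4 has {2,3,5,6,7,8,9}; box has {2,3,5,8} → only 1 remains.
R6C8 = 3: row 6 has {1,2,4,5,6,8,9}; col 8 has {1,2,4,6,8}; box has {1,2,4,6,7,8,9} → only 3 remains.
R8C6 = 9: row 8 has {2,3,4,6}; col 6 has {1,2,3,4,5,8}; box has {2,3,4,5,7,8} → only 9 remains.
R8C7 = 1: row 8 has {2,3,4,6,9}; col 7 has {2,3,4,5,6,7,8,9}; box has {3,4,6,9} → only 1 remains.
R9C2 = 1: row 9 has {3,4,5,7,9}; col 2 has {2,5,6,7,8,9}; box has {3,6,7} → only 1 remains.
R9C5 = 6: row 9 has {1,3,4,5,7,9}; col 5 has {2,3,4,8}; box has {2,3,4,5,7,8,9} → only 6 remains.
R1C3 = 1: row 1 has {2,6,8}; col 3 has {3,4,5,6}; box has {2,3,5,6,7,8,9} → only 1 remains.
R1C6 = 7: row 1 has {1,2,6,8}; col 6 has {1,2,3,4,5,8,9}; box has {1,2,3,4,6,8,9} → only 7 remains.
R1C8 = 9: row 1 has {1,2,6,7,8}; col 8 has {1,2,3,4,6,8}; box has {1,2,4,5,6,7,8} → only 9 remains.
R1C9 = 3: row 1 has {1,2,6,7,8,9}; col 9 has {1,4,6,7,9}; box has {1,2,4,5,6,7,8,9} → only 3 remains.
R4C2 = 3: row 4 has {2,7}; col 2 has {1,2,5,6,7,8,9}; box has {2,4,5,9} → only 3 remains.
R4C3 = 8: row 4 has {2,3,7}; col 3 has {1,3,4,5,6}; box has {2,3,4,5,9} → only 8 remains.
R4C4 = 4: row 4 has {2,3,7,8}; col 4 has {1,2,3,5,6,7,8,9}; box has {1,2,3,5,8} → only 4 remains.
R4C5 = 9: row 4 has {2,3,4,7,8}; col 5 has {2,3,4,6,8}; box has {1,2,3,4,5,8} → only 9 remains.
R4C6 = 6: row 4 has {2,3,4,7,8,9}; col 6 has {1,2,3,4,5,7,8,9}; box has {1,2,3,4,5,8,9} → only 6 remains.
R4C8 = 5: row 4 has {2,3,4,6,7,8,9}; col 8 has {1,2,3,4,6,8,9}; box has {1,2,3,4,6,7,8,9} → only 5 remains.
R5C1 = 6: row 5 has {1,2,3,4,5,8,9}; col 1 has {2,3,7,9}; box has {2,3,4,5,8,9} → only 6 remains.
R5C5 = 7: row 5 has {1,2,3,4,5,6,8,9}; col 5 has {2,3,4,6,8,9}; box has {1,2,3,4,5,6,8,9} → only 7 remains.
R6C3 = 7: row 6 has {1,2,3,4,5,6,8,9}; col 3 has {1,3,4,5,6,8}; box has {2,3,4,5,6,8,9} → only 7 remains.
R7C2 = 4: row 7 has {3,6,7,8}; col 2 has {1,2,3,5,6,7,8,9}; box has {1,3,6,7} → only 4 remains.
R7C5 = 1: row 7 has {3,4,6,7,8}; col 5 has {2,3,4,6,7,8,9}; box has {2,3,4,5,6,7,8,9} → only 1 remains.
R8C8 = 7: row 8 has {1,2,3,4,6,9}; col 8 has {1,2,3,4,5,6,8,9}; box has {1,3,4,6,9} → only 7 remains.
R9C3 = 2: row 9 has {1,3,4,5,6,7,9}; col 3 has {1,3,4,5,6,7,8}; box has {1,3,4,6,7} → only 2 remains.
R9C9 = 8: row 9 has {1,2,3,4,5,6,7,9}; col 9 has {1,3,4,6,7,9}; box has {1,3,4,6,7,9} → only 8 remains.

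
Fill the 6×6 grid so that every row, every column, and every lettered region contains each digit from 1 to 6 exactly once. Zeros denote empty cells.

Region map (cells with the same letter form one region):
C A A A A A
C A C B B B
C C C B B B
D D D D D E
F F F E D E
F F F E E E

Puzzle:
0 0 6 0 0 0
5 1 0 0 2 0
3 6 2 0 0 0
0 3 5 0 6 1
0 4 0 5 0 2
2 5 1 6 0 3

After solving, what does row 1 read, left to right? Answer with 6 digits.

126435

row 1, column 2 = 2: row 1 has {6}; col 2 has {1,3,4,5,6}; region has {1,6} → only 2 remains.
row 2, column 3 = 4: row 2 has {1,2,5}; col 3 has {1,2,5,6}; region has {2,3,5,6} → only 4 remains.
row 2, column 4 = 3: row 2 has {1,2,4,5}; col 4 has {5,6}; region has {2} → only 3 remains.
row 2, column 6 = 6: row 2 has {1,2,3,4,5}; col 6 has {1,2,3}; region has {2,3} → only 6 remains.
row 4, column 1 = 4: row 4 has {1,3,5,6}; col 1 has {2,3,5}; region has {3,5,6} → only 4 remains.
row 4, column 4 = 2: row 4 has {1,3,4,5,6}; col 4 has {3,5,6}; region has {3,4,5,6} → only 2 remains.
row 5, column 1 = 6: row 5 has {2,4,5}; col 1 has {2,3,4,5}; region has {1,2,4,5} → only 6 remains.
row 5, column 3 = 3: row 5 has {2,4,5,6}; col 3 has {1,2,4,5,6}; region has {1,2,4,5,6} → only 3 remains.
row 5, column 5 = 1: row 5 has {2,3,4,5,6}; col 5 has {2,6}; region has {2,3,4,5,6} → only 1 remains.
row 6, column 5 = 4: row 6 has {1,2,3,5,6}; col 5 has {1,2,6}; region has {1,2,3,5,6} → only 4 remains.
row 1, column 1 = 1: row 1 has {2,6}; col 1 has {2,3,4,5,6}; region has {2,3,4,5,6} → only 1 remains.
row 1, column 4 = 4: row 1 has {1,2,6}; col 4 has {2,3,5,6}; region has {1,2,6} → only 4 remains.
row 1, column 6 = 5: row 1 has {1,2,4,6}; col 6 has {1,2,3,6}; region has {1,2,4,6} → only 5 remains.
row 3, column 4 = 1: row 3 has {2,3,6}; col 4 has {2,3,4,5,6}; region has {2,3,6} → only 1 remains.
row 3, column 5 = 5: row 3 has {1,2,3,6}; col 5 has {1,2,4,6}; region has {1,2,3,6} → only 5 remains.
row 3, column 6 = 4: row 3 has {1,2,3,5,6}; col 6 has {1,2,3,5,6}; region has {1,2,3,5,6} → only 4 remains.
row 1, column 5 = 3: row 1 has {1,2,4,5,6}; col 5 has {1,2,4,5,6}; region has {1,2,4,5,6} → only 3 remains.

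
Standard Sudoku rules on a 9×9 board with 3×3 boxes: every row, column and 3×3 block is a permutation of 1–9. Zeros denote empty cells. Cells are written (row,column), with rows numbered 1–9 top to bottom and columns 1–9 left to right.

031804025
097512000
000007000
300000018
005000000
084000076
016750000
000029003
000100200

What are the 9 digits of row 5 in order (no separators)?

765981342

(1,1) = 6: row 1 has {1,2,3,4,5,8}; col 1 has {3}; box has {1,3,7,9} → only 6 remains.
(1,5) = 9: row 1 has {1,2,3,4,5,6,8}; col 5 has {1,2,5}; box has {1,2,4,5,7,8} → only 9 remains.
(1,7) = 7: row 1 has {1,2,3,4,5,6,8,9}; col 7 has {2}; box has {2,5} → only 7 remains.
(2,9) = 4: row 2 has {1,2,5,7,9}; col 9 has {3,5,6,8}; box has {2,5,7} → only 4 remains.
(6,5) = 3: row 6 has {4,6,7,8}; col 5 has {1,2,5,9}; box has {} → only 3 remains.
(7,9) = 9: row 7 has {1,5,6,7}; col 9 has {3,4,5,6,8}; box has {2,3} → only 9 remains.
(8,3) = 8: row 8 has {2,3,9}; col 3 has {1,4,5,6,7}; box has {1,6} → only 8 remains.
(9,9) = 7: row 9 has {1,2}; col 9 has {3,4,5,6,8,9}; box has {2,3,9} → only 7 remains.
(2,1) = 8: row 2 has {1,2,4,5,7,9}; col 1 has {3,6}; box has {1,3,6,7,9} → only 8 remains.
(3,3) = 2: row 3 has {7}; col 3 has {1,4,5,6,7,8}; box has {1,3,6,7,8,9} → only 2 remains.
(3,5) = 6: row 3 has {2,7}; col 5 has {1,2,3,5,9}; box has {1,2,4,5,7,8,9} → only 6 remains.
(3,9) = 1: row 3 has {2,6,7}; col 9 has {3,4,5,6,7,8,9}; box has {2,4,5,7} → only 1 remains.
(4,3) = 9: row 4 has {1,3,8}; col 3 has {1,2,4,5,6,7,8}; box has {3,4,5,8} → only 9 remains.
(5,9) = 2: row 5 has {5}; col 9 has {1,3,4,5,6,7,8,9}; box has {1,6,7,8} → only 2 remains.
(9,3) = 3: row 9 has {1,2,7}; col 3 has {1,2,4,5,6,7,8,9}; box has {1,6,8} → only 3 remains.
(3,4) = 3: row 3 has {1,2,6,7}; col 4 has {1,5,7,8}; box has {1,2,4,5,6,7,8,9} → only 3 remains.
(7,1) = 2: in row 7, 2 can only go here (every other open cell in that row sees a 2).
(7,6) = 3: in row 7, 3 can only go here (every other open cell in that row sees a 3).
(6,1) = 1: row 6 has {3,4,6,7,8}; col 1 has {2,3,6,8}; box has {3,4,5,8,9} → only 1 remains.
(6,6) = 5: row 6 has {1,3,4,6,7,8}; col 6 has {2,3,4,7,9}; box has {3} → only 5 remains.
(6,7) = 9: row 6 has {1,3,4,5,6,7,8}; col 7 has {2,7}; box has {1,2,6,7,8} → only 9 remains.
(3,7) = 8: row 3 has {1,2,3,6,7}; col 7 has {2,7,9}; box has {1,2,4,5,7} → only 8 remains.
(3,8) = 9: row 3 has {1,2,3,6,7,8}; col 8 has {1,2,7}; box has {1,2,4,5,7,8} → only 9 remains.
(4,6) = 6: row 4 has {1,3,8,9}; col 6 has {2,3,4,5,7,9}; box has {3,5} → only 6 remains.
(5,1) = 7: row 5 has {2,5}; col 1 has {1,2,3,6,8}; box has {1,3,4,5,8,9} → only 7 remains.
(5,2) = 6: row 5 has {2,5,7}; col 2 has {1,3,8,9}; box has {1,3,4,5,7,8,9} → only 6 remains.
(6,4) = 2: row 6 has {1,3,4,5,6,7,8,9}; col 4 has {1,3,5,7,8}; box has {3,5,6} → only 2 remains.
(7,7) = 4: row 7 has {1,2,3,5,6,7,9}; col 7 has {2,7,8,9}; box has {2,3,7,9} → only 4 remains.
(7,8) = 8: row 7 has {1,2,3,4,5,6,7,9}; col 8 has {1,2,7,9}; box has {2,3,4,7,9} → only 8 remains.
(9,6) = 8: row 9 has {1,2,3,7}; col 6 has {2,3,4,5,6,7,9}; box has {1,2,3,5,7,9} → only 8 remains.
(4,2) = 2: row 4 has {1,3,6,8,9}; col 2 has {1,3,6,8,9}; box has {1,3,4,5,6,7,8,9} → only 2 remains.
(4,4) = 4: row 4 has {1,2,3,6,8,9}; col 4 has {1,2,3,5,7,8}; box has {2,3,5,6} → only 4 remains.
(4,5) = 7: row 4 has {1,2,3,4,6,8,9}; col 5 has {1,2,3,5,6,9}; box has {2,3,4,5,6} → only 7 remains.
(4,7) = 5: row 4 has {1,2,3,4,6,7,8,9}; col 7 has {2,4,7,8,9}; box has {1,2,6,7,8,9} → only 5 remains.
(5,4) = 9: row 5 has {2,5,6,7}; col 4 has {1,2,3,4,5,7,8}; box has {2,3,4,5,6,7} → only 9 remains.
(5,5) = 8: row 5 has {2,5,6,7,9}; col 5 has {1,2,3,5,6,7,9}; box has {2,3,4,5,6,7,9} → only 8 remains.
(5,6) = 1: row 5 has {2,5,6,7,8,9}; col 6 has {2,3,4,5,6,7,8,9}; box has {2,3,4,5,6,7,8,9} → only 1 remains.
(5,7) = 3: row 5 has {1,2,5,6,7,8,9}; col 7 has {2,4,5,7,8,9}; box has {1,2,5,6,7,8,9} → only 3 remains.
(5,8) = 4: row 5 has {1,2,3,5,6,7,8,9}; col 8 has {1,2,7,8,9}; box has {1,2,3,5,6,7,8,9} → only 4 remains.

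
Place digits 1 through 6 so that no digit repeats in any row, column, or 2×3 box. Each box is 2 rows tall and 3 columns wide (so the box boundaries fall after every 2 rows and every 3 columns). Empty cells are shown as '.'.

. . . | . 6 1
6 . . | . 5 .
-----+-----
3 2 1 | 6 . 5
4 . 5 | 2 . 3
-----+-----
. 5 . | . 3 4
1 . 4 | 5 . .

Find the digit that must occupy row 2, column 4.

row 2, column 6 = 2: row 2 has {5,6}; col 6 has {1,3,4,5}; box has {1,5,6} → only 2 remains.
row 3, column 5 = 4: row 3 has {1,2,3,5,6}; col 5 has {3,5,6}; box has {2,3,5,6} → only 4 remains.
row 4, column 2 = 6: row 4 has {2,3,4,5}; col 2 has {2,5}; box has {1,2,3,4,5} → only 6 remains.
row 4, column 5 = 1: row 4 has {2,3,4,5,6}; col 5 has {3,4,5,6}; box has {2,3,4,5,6} → only 1 remains.
row 5, column 1 = 2: row 5 has {3,4,5}; col 1 has {1,3,4,6}; box has {1,4,5} → only 2 remains.
row 5, column 3 = 6: row 5 has {2,3,4,5}; col 3 has {1,4,5}; box has {1,2,4,5} → only 6 remains.
row 5, column 4 = 1: row 5 has {2,3,4,5,6}; col 4 has {2,5,6}; box has {3,4,5} → only 1 remains.
row 6, column 2 = 3: row 6 has {1,4,5}; col 2 has {2,5,6}; box has {1,2,4,5,6} → only 3 remains.
row 6, column 5 = 2: row 6 has {1,3,4,5}; col 5 has {1,3,4,5,6}; box has {1,3,4,5} → only 2 remains.
row 6, column 6 = 6: row 6 has {1,2,3,4,5}; col 6 has {1,2,3,4,5}; box has {1,2,3,4,5} → only 6 remains.
row 1, column 1 = 5: row 1 has {1,6}; col 1 has {1,2,3,4,6}; box has {6} → only 5 remains.
row 1, column 2 = 4: row 1 has {1,5,6}; col 2 has {2,3,5,6}; box has {5,6} → only 4 remains.
row 1, column 4 = 3: row 1 has {1,4,5,6}; col 4 has {1,2,5,6}; box has {1,2,5,6} → only 3 remains.
row 2, column 2 = 1: row 2 has {2,5,6}; col 2 has {2,3,4,5,6}; box has {4,5,6} → only 1 remains.
row 2, column 3 = 3: row 2 has {1,2,5,6}; col 3 has {1,4,5,6}; box has {1,4,5,6} → only 3 remains.
row 2, column 4 = 4: row 2 has {1,2,3,5,6}; col 4 has {1,2,3,5,6}; box has {1,2,3,5,6} → only 4 remains.

4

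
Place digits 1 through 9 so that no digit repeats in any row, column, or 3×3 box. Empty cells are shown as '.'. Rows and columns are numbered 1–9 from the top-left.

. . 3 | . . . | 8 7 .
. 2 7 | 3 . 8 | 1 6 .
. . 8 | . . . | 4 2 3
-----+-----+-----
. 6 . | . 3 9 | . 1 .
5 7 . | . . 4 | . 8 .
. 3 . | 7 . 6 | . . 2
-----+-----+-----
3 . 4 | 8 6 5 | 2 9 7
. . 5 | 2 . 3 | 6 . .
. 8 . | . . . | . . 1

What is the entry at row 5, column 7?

row 4, column 3 = 2 (sole candidate).
row 4, column 4 = 5 (sole candidate).
row 4, column 7 = 7 (sole candidate).
row 4, column 9 = 4 (sole candidate).
row 5, column 4 = 1 (sole candidate).
row 5, column 5 = 2 (sole candidate).
row 6, column 5 = 8 (sole candidate).
row 6, column 8 = 5 (sole candidate).
row 7, column 2 = 1 (sole candidate).
row 8, column 2 = 9 (sole candidate).
row 8, column 8 = 4 (sole candidate).
row 8, column 9 = 8 (sole candidate).
row 9, column 3 = 6 (sole candidate).
row 9, column 6 = 7 (sole candidate).
row 9, column 8 = 3 (sole candidate).
row 3, column 2 = 5 (sole candidate).
row 3, column 6 = 1 (sole candidate).
row 4, column 1 = 8 (sole candidate).
row 5, column 3 = 9 (sole candidate).
row 5, column 7 = 3: row 5 has {1,2,4,5,7,8,9}; col 7 has {1,2,4,6,7,8}; box has {1,2,4,5,7,8} → only 3 remains.

3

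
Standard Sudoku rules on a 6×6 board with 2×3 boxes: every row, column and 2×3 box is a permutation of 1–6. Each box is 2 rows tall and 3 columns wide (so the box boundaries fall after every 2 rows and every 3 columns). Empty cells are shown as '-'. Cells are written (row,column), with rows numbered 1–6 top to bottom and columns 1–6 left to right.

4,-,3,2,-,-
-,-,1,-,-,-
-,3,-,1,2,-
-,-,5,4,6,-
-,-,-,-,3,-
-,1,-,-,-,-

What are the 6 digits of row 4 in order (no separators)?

125463

(3,1) = 6 (sole candidate).
(3,3) = 4 (sole candidate).
(3,6) = 5 (sole candidate).
(4,2) = 2: row 4 has {4,5,6}; col 2 has {1,3}; box has {3,4,5,6} → only 2 remains.
(4,6) = 3: row 4 has {2,4,5,6}; col 6 has {5}; box has {1,2,4,5,6} → only 3 remains.
(4,1) = 1: row 4 has {2,3,4,5,6}; col 1 has {4,6}; box has {2,3,4,5,6} → only 1 remains.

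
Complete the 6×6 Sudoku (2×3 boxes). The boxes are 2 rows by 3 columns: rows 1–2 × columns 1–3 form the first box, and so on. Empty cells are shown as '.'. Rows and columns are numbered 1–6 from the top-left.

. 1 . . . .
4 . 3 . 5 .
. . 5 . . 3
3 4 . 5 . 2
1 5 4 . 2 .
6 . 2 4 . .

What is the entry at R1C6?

4

R1C3 = 6: row 1 has {1}; col 3 has {2,3,4,5}; box has {1,3,4} → only 6 remains.
R1C6 = 4: row 1 has {1,6}; col 6 has {2,3}; box has {5} → only 4 remains.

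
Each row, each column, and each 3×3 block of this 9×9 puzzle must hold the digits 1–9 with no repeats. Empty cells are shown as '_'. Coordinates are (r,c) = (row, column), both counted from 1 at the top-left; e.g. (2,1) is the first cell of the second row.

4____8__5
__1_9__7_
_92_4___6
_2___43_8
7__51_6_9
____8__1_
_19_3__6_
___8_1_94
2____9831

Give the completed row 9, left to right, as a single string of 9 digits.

247659831

(1,8) = 2: row 1 has {4,5,8}; col 8 has {1,3,6,7,9}; box has {5,6,7} → only 2 remains.
(2,7) = 4: row 2 has {1,7,9}; col 7 has {3,6,8}; box has {2,5,6,7} → only 4 remains.
(2,9) = 3: row 2 has {1,4,7,9}; col 9 has {1,4,5,6,8,9}; box has {2,4,5,6,7} → only 3 remains.
(3,7) = 1: row 3 has {2,4,6,9}; col 7 has {3,4,6,8}; box has {2,3,4,5,6,7} → only 1 remains.
(3,8) = 8: row 3 has {1,2,4,6,9}; col 8 has {1,2,3,6,7,9}; box has {1,2,3,4,5,6,7} → only 8 remains.
(4,8) = 5: row 4 has {2,3,4,8}; col 8 has {1,2,3,6,7,8,9}; box has {1,3,6,8,9} → only 5 remains.
(5,8) = 4: row 5 has {1,5,6,7,9}; col 8 has {1,2,3,5,6,7,8,9}; box has {1,3,5,6,8,9} → only 4 remains.
(1,7) = 9: row 1 has {2,4,5,8}; col 7 has {1,3,4,6,8}; box has {1,2,3,4,5,6,7,8} → only 9 remains.
(4,3) = 6: row 4 has {2,3,4,5,8}; col 3 has {1,2,9}; box has {2,7} → only 6 remains.
(4,5) = 7: row 4 has {2,3,4,5,6,8}; col 5 has {1,3,4,8,9}; box has {1,4,5,8} → only 7 remains.
(1,5) = 6: row 1 has {2,4,5,8,9}; col 5 has {1,3,4,7,8,9}; box has {4,8,9} → only 6 remains.
(2,4) = 2: row 2 has {1,3,4,7,9}; col 4 has {5,8}; box has {4,6,8,9} → only 2 remains.
(2,6) = 5: row 2 has {1,2,3,4,7,9}; col 6 has {1,4,8,9}; box has {2,4,6,8,9} → only 5 remains.
(4,4) = 9: row 4 has {2,3,4,5,6,7,8}; col 4 has {2,5,8}; box has {1,4,5,7,8} → only 9 remains.
(9,5) = 5: row 9 has {1,2,3,8,9}; col 5 has {1,3,4,6,7,8,9}; box has {1,3,8,9} → only 5 remains.
(4,1) = 1: row 4 has {2,3,4,5,6,7,8,9}; col 1 has {2,4,7}; box has {2,6,7} → only 1 remains.
(8,5) = 2: row 8 has {1,4,8,9}; col 5 has {1,3,4,5,6,7,8,9}; box has {1,3,5,8,9} → only 2 remains.
(7,6) = 7: row 7 has {1,3,6,9}; col 6 has {1,4,5,8,9}; box has {1,2,3,5,8,9} → only 7 remains.
(7,9) = 2: row 7 has {1,3,6,7,9}; col 9 has {1,3,4,5,6,8,9}; box has {1,3,4,6,8,9} → only 2 remains.
(3,6) = 3: row 3 has {1,2,4,6,8,9}; col 6 has {1,4,5,7,8,9}; box has {2,4,5,6,8,9} → only 3 remains.
(5,6) = 2: row 5 has {1,4,5,6,7,9}; col 6 has {1,3,4,5,7,8,9}; box has {1,4,5,7,8,9} → only 2 remains.
(6,6) = 6: row 6 has {1,8}; col 6 has {1,2,3,4,5,7,8,9}; box has {1,2,4,5,7,8,9} → only 6 remains.
(6,9) = 7: row 6 has {1,6,8}; col 9 has {1,2,3,4,5,6,8,9}; box has {1,3,4,5,6,8,9} → only 7 remains.
(7,4) = 4: row 7 has {1,2,3,6,7,9}; col 4 has {2,5,8,9}; box has {1,2,3,5,7,8,9} → only 4 remains.
(7,7) = 5: row 7 has {1,2,3,4,6,7,9}; col 7 has {1,3,4,6,8,9}; box has {1,2,3,4,6,8,9} → only 5 remains.
(8,7) = 7: row 8 has {1,2,4,8,9}; col 7 has {1,3,4,5,6,8,9}; box has {1,2,3,4,5,6,8,9} → only 7 remains.
(9,4) = 6: row 9 has {1,2,3,5,8,9}; col 4 has {2,4,5,8,9}; box has {1,2,3,4,5,7,8,9} → only 6 remains.
(3,1) = 5: row 3 has {1,2,3,4,6,8,9}; col 1 has {1,2,4,7}; box has {1,2,4,9} → only 5 remains.
(3,4) = 7: row 3 has {1,2,3,4,5,6,8,9}; col 4 has {2,4,5,6,8,9}; box has {2,3,4,5,6,8,9} → only 7 remains.
(6,4) = 3: row 6 has {1,6,7,8}; col 4 has {2,4,5,6,7,8,9}; box has {1,2,4,5,6,7,8,9} → only 3 remains.
(6,7) = 2: row 6 has {1,3,6,7,8}; col 7 has {1,3,4,5,6,7,8,9}; box has {1,3,4,5,6,7,8,9} → only 2 remains.
(7,1) = 8: row 7 has {1,2,3,4,5,6,7,9}; col 1 has {1,2,4,5,7}; box has {1,2,9} → only 8 remains.
(1,4) = 1: row 1 has {2,4,5,6,8,9}; col 4 has {2,3,4,5,6,7,8,9}; box has {2,3,4,5,6,7,8,9} → only 1 remains.
(2,1) = 6: row 2 has {1,2,3,4,5,7,9}; col 1 has {1,2,4,5,7,8}; box has {1,2,4,5,9} → only 6 remains.
(2,2) = 8: row 2 has {1,2,3,4,5,6,7,9}; col 2 has {1,2,9}; box has {1,2,4,5,6,9} → only 8 remains.
(5,2) = 3: row 5 has {1,2,4,5,6,7,9}; col 2 has {1,2,8,9}; box has {1,2,6,7} → only 3 remains.
(5,3) = 8: row 5 has {1,2,3,4,5,6,7,9}; col 3 has {1,2,6,9}; box has {1,2,3,6,7} → only 8 remains.
(6,1) = 9: row 6 has {1,2,3,6,7,8}; col 1 has {1,2,4,5,6,7,8}; box has {1,2,3,6,7,8} → only 9 remains.
(8,1) = 3: row 8 has {1,2,4,7,8,9}; col 1 has {1,2,4,5,6,7,8,9}; box has {1,2,8,9} → only 3 remains.
(8,3) = 5: row 8 has {1,2,3,4,7,8,9}; col 3 has {1,2,6,8,9}; box has {1,2,3,8,9} → only 5 remains.
(1,2) = 7: row 1 has {1,2,4,5,6,8,9}; col 2 has {1,2,3,8,9}; box has {1,2,4,5,6,8,9} → only 7 remains.
(1,3) = 3: row 1 has {1,2,4,5,6,7,8,9}; col 3 has {1,2,5,6,8,9}; box has {1,2,4,5,6,7,8,9} → only 3 remains.
(6,3) = 4: row 6 has {1,2,3,6,7,8,9}; col 3 has {1,2,3,5,6,8,9}; box has {1,2,3,6,7,8,9} → only 4 remains.
(8,2) = 6: row 8 has {1,2,3,4,5,7,8,9}; col 2 has {1,2,3,7,8,9}; box has {1,2,3,5,8,9} → only 6 remains.
(9,2) = 4: row 9 has {1,2,3,5,6,8,9}; col 2 has {1,2,3,6,7,8,9}; box has {1,2,3,5,6,8,9} → only 4 remains.
(9,3) = 7: row 9 has {1,2,3,4,5,6,8,9}; col 3 has {1,2,3,4,5,6,8,9}; box has {1,2,3,4,5,6,8,9} → only 7 remains.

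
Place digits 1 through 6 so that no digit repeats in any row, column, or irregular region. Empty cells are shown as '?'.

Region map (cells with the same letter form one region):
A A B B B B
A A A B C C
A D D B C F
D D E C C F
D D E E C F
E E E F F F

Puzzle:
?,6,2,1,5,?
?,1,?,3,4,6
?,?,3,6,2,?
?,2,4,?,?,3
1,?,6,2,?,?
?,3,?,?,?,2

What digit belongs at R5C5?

R1C6 = 4 (sole candidate).
R2C3 = 5 (sole candidate).
R3C1 = 4 (sole candidate).
R3C2 = 5 (sole candidate).
R3C6 = 1 (sole candidate).
R4C1 = 6 (sole candidate).
R4C4 = 5 (sole candidate).
R4C5 = 1 (sole candidate).
R5C2 = 4 (sole candidate).
R5C5 = 3: row 5 has {1,2,4,6}; col 5 has {1,2,4,5}; region has {1,2,4,5,6} → only 3 remains.

3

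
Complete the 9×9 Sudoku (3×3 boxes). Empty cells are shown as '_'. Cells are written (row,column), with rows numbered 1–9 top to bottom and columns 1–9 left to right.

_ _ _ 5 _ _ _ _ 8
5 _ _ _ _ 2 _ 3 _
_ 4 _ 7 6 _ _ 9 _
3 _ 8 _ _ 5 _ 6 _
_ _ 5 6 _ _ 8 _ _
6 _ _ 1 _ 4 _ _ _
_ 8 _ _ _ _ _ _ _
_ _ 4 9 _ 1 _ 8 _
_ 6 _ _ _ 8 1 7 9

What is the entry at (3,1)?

8

(3,6) = 3: row 3 has {4,6,7,9}; col 6 has {1,2,4,5,8}; box has {2,5,6,7} → only 3 remains.
(4,4) = 2: row 4 has {3,5,6,8}; col 4 has {1,5,6,7,9}; box has {1,4,5,6} → only 2 remains.
(9,1) = 2: row 9 has {1,6,7,8,9}; col 1 has {3,5,6}; box has {4,6,8} → only 2 remains.
(9,3) = 3: row 9 has {1,2,6,7,8,9}; col 3 has {4,5,8}; box has {2,4,6,8} → only 3 remains.
(9,4) = 4: row 9 has {1,2,3,6,7,8,9}; col 4 has {1,2,5,6,7,9}; box has {1,8,9} → only 4 remains.
(9,5) = 5: row 9 has {1,2,3,4,6,7,8,9}; col 5 has {6}; box has {1,4,8,9} → only 5 remains.
(1,6) = 9: row 1 has {5,8}; col 6 has {1,2,3,4,5,8}; box has {2,3,5,6,7} → only 9 remains.
(2,4) = 8: row 2 has {2,3,5}; col 4 has {1,2,4,5,6,7,9}; box has {2,3,5,6,7,9} → only 8 remains.
(5,6) = 7: row 5 has {5,6,8}; col 6 has {1,2,3,4,5,8,9}; box has {1,2,4,5,6} → only 7 remains.
(7,4) = 3: row 7 has {8}; col 4 has {1,2,4,5,6,7,8,9}; box has {1,4,5,8,9} → only 3 remains.
(7,6) = 6: row 7 has {3,8}; col 6 has {1,2,3,4,5,7,8,9}; box has {1,3,4,5,8,9} → only 6 remains.
(8,1) = 7: row 8 has {1,4,8,9}; col 1 has {2,3,5,6}; box has {2,3,4,6,8} → only 7 remains.
(8,2) = 5: row 8 has {1,4,7,8,9}; col 2 has {4,6,8}; box has {2,3,4,6,7,8} → only 5 remains.
(8,5) = 2: row 8 has {1,4,5,7,8,9}; col 5 has {5,6}; box has {1,3,4,5,6,8,9} → only 2 remains.
(1,1) = 1: row 1 has {5,8,9}; col 1 has {2,3,5,6,7}; box has {4,5} → only 1 remains.
(1,5) = 4: row 1 has {1,5,8,9}; col 5 has {2,5,6}; box has {2,3,5,6,7,8,9} → only 4 remains.
(1,8) = 2: row 1 has {1,4,5,8,9}; col 8 has {3,6,7,8,9}; box has {3,8,9} → only 2 remains.
(2,5) = 1: row 2 has {2,3,5,8}; col 5 has {2,4,5,6}; box has {2,3,4,5,6,7,8,9} → only 1 remains.
(3,1) = 8: row 3 has {3,4,6,7,9}; col 1 has {1,2,3,5,6,7}; box has {1,4,5} → only 8 remains.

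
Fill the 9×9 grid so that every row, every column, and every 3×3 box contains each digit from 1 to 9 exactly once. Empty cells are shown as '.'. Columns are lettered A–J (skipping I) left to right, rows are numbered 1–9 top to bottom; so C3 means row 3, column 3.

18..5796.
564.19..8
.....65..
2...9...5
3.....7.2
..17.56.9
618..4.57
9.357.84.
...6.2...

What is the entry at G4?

C1 = 2: row 1 has {1,5,6,7,8,9}; col 3 has {1,3,4,8}; box has {1,4,5,6,8} → only 2 remains.
A3 = 7: row 3 has {5,6}; col 1 has {1,2,3,5,6,9}; box has {1,2,4,5,6,8} → only 7 remains.
C3 = 9: row 3 has {5,6,7}; col 3 has {1,2,3,4,8}; box has {1,2,4,5,6,7,8} → only 9 remains.
B6 = 4: row 6 has {1,5,6,7,9}; col 2 has {1,6,8}; box has {1,2,3} → only 4 remains.
E7 = 3: row 7 has {1,4,5,6,7,8}; col 5 has {1,5,7,9}; box has {2,4,5,6,7} → only 3 remains.
G7 = 2: row 7 has {1,3,4,5,6,7,8}; col 7 has {5,6,7,8,9}; box has {4,5,7,8} → only 2 remains.
B8 = 2: row 8 has {3,4,5,7,8,9}; col 2 has {1,4,6,8}; box has {1,3,6,8,9} → only 2 remains.
F8 = 1: row 8 has {2,3,4,5,7,8,9}; col 6 has {2,4,5,6,7,9}; box has {2,3,4,5,6,7} → only 1 remains.
J8 = 6: row 8 has {1,2,3,4,5,7,8,9}; col 9 has {2,5,7,8,9}; box has {2,4,5,7,8} → only 6 remains.
A9 = 4: row 9 has {2,6}; col 1 has {1,2,3,5,6,7,9}; box has {1,2,3,6,8,9} → only 4 remains.
E9 = 8: row 9 has {2,4,6}; col 5 has {1,3,5,7,9}; box has {1,2,3,4,5,6,7} → only 8 remains.
G2 = 3: row 2 has {1,4,5,6,8,9}; col 7 has {2,5,6,7,8,9}; box has {5,6,8,9} → only 3 remains.
B3 = 3: row 3 has {5,6,7,9}; col 2 has {1,2,4,6,8}; box has {1,2,4,5,6,7,8,9} → only 3 remains.
B4 = 7: row 4 has {2,5,9}; col 2 has {1,2,3,4,6,8}; box has {1,2,3,4} → only 7 remains.
C4 = 6: row 4 has {2,5,7,9}; col 3 has {1,2,3,4,8,9}; box has {1,2,3,4,7} → only 6 remains.
C5 = 5: row 5 has {2,3,7}; col 3 has {1,2,3,4,6,8,9}; box has {1,2,3,4,6,7} → only 5 remains.
F5 = 8: row 5 has {2,3,5,7}; col 6 has {1,2,4,5,6,7,9}; box has {5,7,9} → only 8 remains.
H5 = 1: row 5 has {2,3,5,7,8}; col 8 has {4,5,6}; box has {2,5,6,7,9} → only 1 remains.
A6 = 8: row 6 has {1,4,5,6,7,9}; col 1 has {1,2,3,4,5,6,7,9}; box has {1,2,3,4,5,6,7} → only 8 remains.
E6 = 2: row 6 has {1,4,5,6,7,8,9}; col 5 has {1,3,5,7,8,9}; box has {5,7,8,9} → only 2 remains.
H6 = 3: row 6 has {1,2,4,5,6,7,8,9}; col 8 has {1,4,5,6}; box has {1,2,5,6,7,9} → only 3 remains.
D7 = 9: row 7 has {1,2,3,4,5,6,7,8}; col 4 has {5,6,7}; box has {1,2,3,4,5,6,7,8} → only 9 remains.
B9 = 5: row 9 has {2,4,6,8}; col 2 has {1,2,3,4,6,7,8}; box has {1,2,3,4,6,8,9} → only 5 remains.
C9 = 7: row 9 has {2,4,5,6,8}; col 3 has {1,2,3,4,5,6,8,9}; box has {1,2,3,4,5,6,8,9} → only 7 remains.
G9 = 1: row 9 has {2,4,5,6,7,8}; col 7 has {2,3,5,6,7,8,9}; box has {2,4,5,6,7,8} → only 1 remains.
H9 = 9: row 9 has {1,2,4,5,6,7,8}; col 8 has {1,3,4,5,6}; box has {1,2,4,5,6,7,8} → only 9 remains.
J9 = 3: row 9 has {1,2,4,5,6,7,8,9}; col 9 has {2,5,6,7,8,9}; box has {1,2,4,5,6,7,8,9} → only 3 remains.
J1 = 4: row 1 has {1,2,5,6,7,8,9}; col 9 has {2,3,5,6,7,8,9}; box has {3,5,6,8,9} → only 4 remains.
D2 = 2: row 2 has {1,3,4,5,6,8,9}; col 4 has {5,6,7,9}; box has {1,5,6,7,9} → only 2 remains.
H2 = 7: row 2 has {1,2,3,4,5,6,8,9}; col 8 has {1,3,4,5,6,9}; box has {3,4,5,6,8,9} → only 7 remains.
E3 = 4: row 3 has {3,5,6,7,9}; col 5 has {1,2,3,5,7,8,9}; box has {1,2,5,6,7,9} → only 4 remains.
H3 = 2: row 3 has {3,4,5,6,7,9}; col 8 has {1,3,4,5,6,7,9}; box has {3,4,5,6,7,8,9} → only 2 remains.
J3 = 1: row 3 has {2,3,4,5,6,7,9}; col 9 has {2,3,4,5,6,7,8,9}; box has {2,3,4,5,6,7,8,9} → only 1 remains.
F4 = 3: row 4 has {2,5,6,7,9}; col 6 has {1,2,4,5,6,7,8,9}; box has {2,5,7,8,9} → only 3 remains.
G4 = 4: row 4 has {2,3,5,6,7,9}; col 7 has {1,2,3,5,6,7,8,9}; box has {1,2,3,5,6,7,9} → only 4 remains.

4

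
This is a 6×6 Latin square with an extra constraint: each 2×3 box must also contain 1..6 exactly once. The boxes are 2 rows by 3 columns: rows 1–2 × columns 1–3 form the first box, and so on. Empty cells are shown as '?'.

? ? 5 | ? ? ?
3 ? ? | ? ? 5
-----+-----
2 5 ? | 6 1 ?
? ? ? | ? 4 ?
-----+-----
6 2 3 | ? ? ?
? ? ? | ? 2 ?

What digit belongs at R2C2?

R2C5 = 6: row 2 has {3,5}; col 5 has {1,2,4}; box has {5} → only 6 remains.
R3C3 = 4: row 3 has {1,2,5,6}; col 3 has {3,5}; box has {2,5} → only 4 remains.
R3C6 = 3: row 3 has {1,2,4,5,6}; col 6 has {5}; box has {1,4,6} → only 3 remains.
R4C1 = 1: row 4 has {4}; col 1 has {2,3,6}; box has {2,4,5} → only 1 remains.
R4C3 = 6: row 4 has {1,4}; col 3 has {3,4,5}; box has {1,2,4,5} → only 6 remains.
R4C6 = 2: row 4 has {1,4,6}; col 6 has {3,5}; box has {1,3,4,6} → only 2 remains.
R5C5 = 5: row 5 has {2,3,6}; col 5 has {1,2,4,6}; box has {2} → only 5 remains.
R6C3 = 1: row 6 has {2}; col 3 has {3,4,5,6}; box has {2,3,6} → only 1 remains.
R1C1 = 4: row 1 has {5}; col 1 has {1,2,3,6}; box has {3,5} → only 4 remains.
R1C5 = 3: row 1 has {4,5}; col 5 has {1,2,4,5,6}; box has {5,6} → only 3 remains.
R1C6 = 1: row 1 has {3,4,5}; col 6 has {2,3,5}; box has {3,5,6} → only 1 remains.
R2C2 = 1: row 2 has {3,5,6}; col 2 has {2,5}; box has {3,4,5} → only 1 remains.

1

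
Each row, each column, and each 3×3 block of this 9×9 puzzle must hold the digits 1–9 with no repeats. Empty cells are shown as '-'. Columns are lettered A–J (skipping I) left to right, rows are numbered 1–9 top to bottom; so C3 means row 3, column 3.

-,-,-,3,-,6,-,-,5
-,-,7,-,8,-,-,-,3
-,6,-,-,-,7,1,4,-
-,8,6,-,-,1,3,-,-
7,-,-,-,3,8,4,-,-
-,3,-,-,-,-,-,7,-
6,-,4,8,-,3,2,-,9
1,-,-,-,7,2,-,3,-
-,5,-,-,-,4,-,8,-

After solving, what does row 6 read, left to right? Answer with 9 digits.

435269871

J4 = 2: row 4 has {1,3,6,8}; col 9 has {3,5,9}; box has {3,4,7} → only 2 remains.
B7 = 7: row 7 has {2,3,4,6,8,9}; col 2 has {3,5,6,8}; box has {1,4,5,6} → only 7 remains.
B8 = 9: row 8 has {1,2,3,7}; col 2 has {3,5,6,7,8}; box has {1,4,5,6,7} → only 9 remains.
C8 = 8: row 8 has {1,2,3,7,9}; col 3 has {4,6,7}; box has {1,4,5,6,7,9} → only 8 remains.
J3 = 8: row 3 has {1,4,6,7}; col 9 has {2,3,5,9}; box has {1,3,4,5} → only 8 remains.
G1 = 7: in row 1, 7 can only go here (every other open cell in that row sees a 7).
A1 = 8: in row 1, 8 can only go here (every other open cell in that row sees an 8).
G9 = 6: row 9 has {4,5,8}; col 7 has {1,2,3,4,7}; box has {2,3,8,9} → only 6 remains.
G2 = 9: row 2 has {3,7,8}; col 7 has {1,2,3,4,6,7}; box has {1,3,4,5,7,8} → only 9 remains.
G8 = 5: row 8 has {1,2,3,7,8,9}; col 7 has {1,2,3,4,6,7,9}; box has {2,3,6,8,9} → only 5 remains.
J8 = 4: row 8 has {1,2,3,5,7,8,9}; col 9 has {2,3,5,8,9}; box has {2,3,5,6,8,9} → only 4 remains.
H1 = 2: row 1 has {3,5,6,7,8}; col 8 has {3,4,7,8}; box has {1,3,4,5,7,8,9} → only 2 remains.
F2 = 5: row 2 has {3,7,8,9}; col 6 has {1,2,3,4,6,7,8}; box has {3,6,7,8} → only 5 remains.
H2 = 6: row 2 has {3,5,7,8,9}; col 8 has {2,3,4,7,8}; box has {1,2,3,4,5,7,8,9} → only 6 remains.
F6 = 9: row 6 has {3,7}; col 6 has {1,2,3,4,5,6,7,8}; box has {1,3,8} → only 9 remains.
G6 = 8: row 6 has {3,7,9}; col 7 has {1,2,3,4,5,6,7,9}; box has {2,3,4,7} → only 8 remains.
H7 = 1: row 7 has {2,3,4,6,7,8,9}; col 8 has {2,3,4,6,7,8}; box has {2,3,4,5,6,8,9} → only 1 remains.
D8 = 6: row 8 has {1,2,3,4,5,7,8,9}; col 4 has {3,8}; box has {2,3,4,7,8} → only 6 remains.
J9 = 7: row 9 has {4,5,6,8}; col 9 has {2,3,4,5,8,9}; box has {1,2,3,4,5,6,8,9} → only 7 remains.
E7 = 5: row 7 has {1,2,3,4,6,7,8,9}; col 5 has {3,7,8}; box has {2,3,4,6,7,8} → only 5 remains.
E4 = 4: row 4 has {1,2,3,6,8}; col 5 has {3,5,7,8}; box has {1,3,8,9} → only 4 remains.
B1 = 4: in row 1, 4 can only go here (every other open cell in that row sees a 4).
A2 = 2: row 2 has {3,5,6,7,8,9}; col 1 has {1,6,7,8}; box has {4,6,7,8} → only 2 remains.
B2 = 1: row 2 has {2,3,5,6,7,8,9}; col 2 has {3,4,5,6,7,8,9}; box has {2,4,6,7,8} → only 1 remains.
D2 = 4: row 2 has {1,2,3,5,6,7,8,9}; col 4 has {3,6,8}; box has {3,5,6,7,8} → only 4 remains.
B5 = 2: row 5 has {3,4,7,8}; col 2 has {1,3,4,5,6,7,8,9}; box has {3,6,7,8} → only 2 remains.
D5 = 5: row 5 has {2,3,4,7,8}; col 4 has {3,4,6,8}; box has {1,3,4,8,9} → only 5 remains.
H5 = 9: row 5 has {2,3,4,5,7,8}; col 8 has {1,2,3,4,6,7,8}; box has {2,3,4,7,8} → only 9 remains.
D6 = 2: row 6 has {3,7,8,9}; col 4 has {3,4,5,6,8}; box has {1,3,4,5,8,9} → only 2 remains.
E6 = 6: row 6 has {2,3,7,8,9}; col 5 has {3,4,5,7,8}; box has {1,2,3,4,5,8,9} → only 6 remains.
J6 = 1: row 6 has {2,3,6,7,8,9}; col 9 has {2,3,4,5,7,8,9}; box has {2,3,4,7,8,9} → only 1 remains.
A9 = 3: row 9 has {4,5,6,7,8}; col 1 has {1,2,6,7,8}; box has {1,4,5,6,7,8,9} → only 3 remains.
C9 = 2: row 9 has {3,4,5,6,7,8}; col 3 has {4,6,7,8}; box has {1,3,4,5,6,7,8,9} → only 2 remains.
C1 = 9: row 1 has {2,3,4,5,6,7,8}; col 3 has {2,4,6,7,8}; box has {1,2,4,6,7,8} → only 9 remains.
E1 = 1: row 1 has {2,3,4,5,6,7,8,9}; col 5 has {3,4,5,6,7,8}; box has {3,4,5,6,7,8} → only 1 remains.
A3 = 5: row 3 has {1,4,6,7,8}; col 1 has {1,2,3,6,7,8}; box has {1,2,4,6,7,8,9} → only 5 remains.
C3 = 3: row 3 has {1,4,5,6,7,8}; col 3 has {2,4,6,7,8,9}; box has {1,2,4,5,6,7,8,9} → only 3 remains.
D3 = 9: row 3 has {1,3,4,5,6,7,8}; col 4 has {2,3,4,5,6,8}; box has {1,3,4,5,6,7,8} → only 9 remains.
E3 = 2: row 3 has {1,3,4,5,6,7,8,9}; col 5 has {1,3,4,5,6,7,8}; box has {1,3,4,5,6,7,8,9} → only 2 remains.
A4 = 9: row 4 has {1,2,3,4,6,8}; col 1 has {1,2,3,5,6,7,8}; box has {2,3,6,7,8} → only 9 remains.
D4 = 7: row 4 has {1,2,3,4,6,8,9}; col 4 has {2,3,4,5,6,8,9}; box has {1,2,3,4,5,6,8,9} → only 7 remains.
H4 = 5: row 4 has {1,2,3,4,6,7,8,9}; col 8 has {1,2,3,4,6,7,8,9}; box has {1,2,3,4,7,8,9} → only 5 remains.
C5 = 1: row 5 has {2,3,4,5,7,8,9}; col 3 has {2,3,4,6,7,8,9}; box has {2,3,6,7,8,9} → only 1 remains.
J5 = 6: row 5 has {1,2,3,4,5,7,8,9}; col 9 has {1,2,3,4,5,7,8,9}; box has {1,2,3,4,5,7,8,9} → only 6 remains.
A6 = 4: row 6 has {1,2,3,6,7,8,9}; col 1 has {1,2,3,5,6,7,8,9}; box has {1,2,3,6,7,8,9} → only 4 remains.
C6 = 5: row 6 has {1,2,3,4,6,7,8,9}; col 3 has {1,2,3,4,6,7,8,9}; box has {1,2,3,4,6,7,8,9} → only 5 remains.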